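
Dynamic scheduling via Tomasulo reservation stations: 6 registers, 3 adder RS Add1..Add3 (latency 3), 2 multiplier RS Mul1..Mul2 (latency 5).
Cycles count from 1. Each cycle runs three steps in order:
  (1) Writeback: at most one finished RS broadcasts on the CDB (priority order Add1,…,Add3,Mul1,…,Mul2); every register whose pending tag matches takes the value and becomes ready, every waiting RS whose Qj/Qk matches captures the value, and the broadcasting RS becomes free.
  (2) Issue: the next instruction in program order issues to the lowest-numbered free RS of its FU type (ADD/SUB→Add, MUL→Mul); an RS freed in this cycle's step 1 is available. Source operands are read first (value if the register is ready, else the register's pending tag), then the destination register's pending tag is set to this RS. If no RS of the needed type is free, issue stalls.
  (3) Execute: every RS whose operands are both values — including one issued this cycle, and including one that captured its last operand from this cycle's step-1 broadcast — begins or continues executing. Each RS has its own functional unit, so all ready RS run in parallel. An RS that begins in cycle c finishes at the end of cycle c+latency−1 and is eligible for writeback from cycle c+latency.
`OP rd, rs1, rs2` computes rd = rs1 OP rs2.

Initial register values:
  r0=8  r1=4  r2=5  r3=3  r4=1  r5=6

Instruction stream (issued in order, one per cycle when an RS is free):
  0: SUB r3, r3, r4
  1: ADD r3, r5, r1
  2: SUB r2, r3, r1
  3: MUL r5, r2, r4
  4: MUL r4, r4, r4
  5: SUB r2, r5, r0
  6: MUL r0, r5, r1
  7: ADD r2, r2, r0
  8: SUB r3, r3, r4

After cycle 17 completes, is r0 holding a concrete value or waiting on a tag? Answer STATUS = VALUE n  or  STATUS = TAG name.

STATUS = TAG Mul2

  c1: issue SUB r3<-Add1  regs: r0:8,r1:4,r2:5,r3:Add1,r4:1,r5:6
  c2: issue ADD r3<-Add2  regs: r0:8,r1:4,r2:5,r3:Add2,r4:1,r5:6
  c3: issue SUB r2<-Add3  regs: r0:8,r1:4,r2:Add3,r3:Add2,r4:1,r5:6
  c4: CDB Add1=2; issue MUL r5<-Mul1  regs: r0:8,r1:4,r2:Add3,r3:Add2,r4:1,r5:Mul1
  c5: CDB Add2=10; issue MUL r4<-Mul2  regs: r0:8,r1:4,r2:Add3,r3:10,r4:Mul2,r5:Mul1
  c6: issue SUB r2<-Add1  regs: r0:8,r1:4,r2:Add1,r3:10,r4:Mul2,r5:Mul1
  c7: stall  regs: r0:8,r1:4,r2:Add1,r3:10,r4:Mul2,r5:Mul1
  c8: CDB Add3=6; stall  regs: r0:8,r1:4,r2:Add1,r3:10,r4:Mul2,r5:Mul1
  c9: stall  regs: r0:8,r1:4,r2:Add1,r3:10,r4:Mul2,r5:Mul1
  c10: CDB Mul2=1; issue MUL r0<-Mul2  regs: r0:Mul2,r1:4,r2:Add1,r3:10,r4:1,r5:Mul1
  c11: issue ADD r2<-Add2  regs: r0:Mul2,r1:4,r2:Add2,r3:10,r4:1,r5:Mul1
  c12: issue SUB r3<-Add3  regs: r0:Mul2,r1:4,r2:Add2,r3:Add3,r4:1,r5:Mul1
  c13: CDB Mul1=6  regs: r0:Mul2,r1:4,r2:Add2,r3:Add3,r4:1,r5:6
  c14: -  regs: r0:Mul2,r1:4,r2:Add2,r3:Add3,r4:1,r5:6
  c15: CDB Add3=9  regs: r0:Mul2,r1:4,r2:Add2,r3:9,r4:1,r5:6
  c16: CDB Add1=-2  regs: r0:Mul2,r1:4,r2:Add2,r3:9,r4:1,r5:6
  c17: -  regs: r0:Mul2,r1:4,r2:Add2,r3:9,r4:1,r5:6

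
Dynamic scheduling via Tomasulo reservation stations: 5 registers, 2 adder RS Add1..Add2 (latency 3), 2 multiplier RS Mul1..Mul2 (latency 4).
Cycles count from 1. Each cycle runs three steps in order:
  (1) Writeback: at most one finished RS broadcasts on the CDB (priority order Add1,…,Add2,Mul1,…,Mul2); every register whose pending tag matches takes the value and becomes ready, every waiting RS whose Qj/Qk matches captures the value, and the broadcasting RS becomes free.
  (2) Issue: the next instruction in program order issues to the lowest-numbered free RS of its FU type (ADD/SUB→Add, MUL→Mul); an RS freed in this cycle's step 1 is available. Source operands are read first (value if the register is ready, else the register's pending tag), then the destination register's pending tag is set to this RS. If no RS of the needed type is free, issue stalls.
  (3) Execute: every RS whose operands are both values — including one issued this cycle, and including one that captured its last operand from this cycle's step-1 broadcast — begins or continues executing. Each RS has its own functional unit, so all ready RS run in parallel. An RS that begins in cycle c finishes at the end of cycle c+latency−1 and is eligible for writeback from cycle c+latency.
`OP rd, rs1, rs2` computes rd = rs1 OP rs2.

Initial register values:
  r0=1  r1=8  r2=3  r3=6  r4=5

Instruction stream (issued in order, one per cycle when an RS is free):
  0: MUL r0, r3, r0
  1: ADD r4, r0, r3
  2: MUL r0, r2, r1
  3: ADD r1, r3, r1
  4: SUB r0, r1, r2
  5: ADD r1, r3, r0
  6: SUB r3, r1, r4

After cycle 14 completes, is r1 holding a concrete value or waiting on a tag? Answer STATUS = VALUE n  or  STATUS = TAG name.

STATUS = VALUE 17

cycle 1: issue MUL r0<-Mul1 // r0:Mul1,r1:8,r2:3,r3:6,r4:5
cycle 2: issue ADD r4<-Add1 // r0:Mul1,r1:8,r2:3,r3:6,r4:Add1
cycle 3: issue MUL r0<-Mul2 // r0:Mul2,r1:8,r2:3,r3:6,r4:Add1
cycle 4: issue ADD r1<-Add2 // r0:Mul2,r1:Add2,r2:3,r3:6,r4:Add1
cycle 5: CDB Mul1=6; stall // r0:Mul2,r1:Add2,r2:3,r3:6,r4:Add1
cycle 6: stall // r0:Mul2,r1:Add2,r2:3,r3:6,r4:Add1
cycle 7: CDB Add2=14; issue SUB r0<-Add2 // r0:Add2,r1:14,r2:3,r3:6,r4:Add1
cycle 8: CDB Add1=12; issue ADD r1<-Add1 // r0:Add2,r1:Add1,r2:3,r3:6,r4:12
cycle 9: CDB Mul2=24; stall // r0:Add2,r1:Add1,r2:3,r3:6,r4:12
cycle 10: CDB Add2=11; issue SUB r3<-Add2 // r0:11,r1:Add1,r2:3,r3:Add2,r4:12
cycle 11: - // r0:11,r1:Add1,r2:3,r3:Add2,r4:12
cycle 12: - // r0:11,r1:Add1,r2:3,r3:Add2,r4:12
cycle 13: CDB Add1=17 // r0:11,r1:17,r2:3,r3:Add2,r4:12
cycle 14: - // r0:11,r1:17,r2:3,r3:Add2,r4:12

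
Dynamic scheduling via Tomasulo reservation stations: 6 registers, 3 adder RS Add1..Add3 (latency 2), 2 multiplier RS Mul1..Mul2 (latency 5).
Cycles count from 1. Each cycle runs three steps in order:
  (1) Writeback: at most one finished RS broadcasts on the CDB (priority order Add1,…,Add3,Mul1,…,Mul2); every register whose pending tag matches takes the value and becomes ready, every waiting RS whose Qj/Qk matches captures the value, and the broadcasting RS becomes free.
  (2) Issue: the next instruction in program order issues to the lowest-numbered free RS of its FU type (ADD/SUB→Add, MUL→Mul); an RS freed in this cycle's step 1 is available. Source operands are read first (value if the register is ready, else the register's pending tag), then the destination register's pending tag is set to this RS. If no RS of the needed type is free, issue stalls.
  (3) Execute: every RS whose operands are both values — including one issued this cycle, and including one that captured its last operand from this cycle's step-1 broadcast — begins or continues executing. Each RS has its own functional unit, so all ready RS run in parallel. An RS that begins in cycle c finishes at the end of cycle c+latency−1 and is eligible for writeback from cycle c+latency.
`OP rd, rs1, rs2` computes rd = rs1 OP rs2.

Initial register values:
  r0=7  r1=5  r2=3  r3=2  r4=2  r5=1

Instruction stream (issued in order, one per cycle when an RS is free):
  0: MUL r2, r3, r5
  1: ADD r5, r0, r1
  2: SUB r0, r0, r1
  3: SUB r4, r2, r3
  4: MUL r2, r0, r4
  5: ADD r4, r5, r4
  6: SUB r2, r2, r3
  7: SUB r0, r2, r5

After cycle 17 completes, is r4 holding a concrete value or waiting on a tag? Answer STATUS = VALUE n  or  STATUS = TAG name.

  c1: issue MUL r2<-Mul1  regs: r0:7,r1:5,r2:Mul1,r3:2,r4:2,r5:1
  c2: issue ADD r5<-Add1  regs: r0:7,r1:5,r2:Mul1,r3:2,r4:2,r5:Add1
  c3: issue SUB r0<-Add2  regs: r0:Add2,r1:5,r2:Mul1,r3:2,r4:2,r5:Add1
  c4: CDB Add1=12; issue SUB r4<-Add1  regs: r0:Add2,r1:5,r2:Mul1,r3:2,r4:Add1,r5:12
  c5: CDB Add2=2; issue MUL r2<-Mul2  regs: r0:2,r1:5,r2:Mul2,r3:2,r4:Add1,r5:12
  c6: CDB Mul1=2; issue ADD r4<-Add2  regs: r0:2,r1:5,r2:Mul2,r3:2,r4:Add2,r5:12
  c7: issue SUB r2<-Add3  regs: r0:2,r1:5,r2:Add3,r3:2,r4:Add2,r5:12
  c8: CDB Add1=0; issue SUB r0<-Add1  regs: r0:Add1,r1:5,r2:Add3,r3:2,r4:Add2,r5:12
  c9: -  regs: r0:Add1,r1:5,r2:Add3,r3:2,r4:Add2,r5:12
  c10: CDB Add2=12  regs: r0:Add1,r1:5,r2:Add3,r3:2,r4:12,r5:12
  c11: -  regs: r0:Add1,r1:5,r2:Add3,r3:2,r4:12,r5:12
  c12: -  regs: r0:Add1,r1:5,r2:Add3,r3:2,r4:12,r5:12
  c13: CDB Mul2=0  regs: r0:Add1,r1:5,r2:Add3,r3:2,r4:12,r5:12
  c14: -  regs: r0:Add1,r1:5,r2:Add3,r3:2,r4:12,r5:12
  c15: CDB Add3=-2  regs: r0:Add1,r1:5,r2:-2,r3:2,r4:12,r5:12
  c16: -  regs: r0:Add1,r1:5,r2:-2,r3:2,r4:12,r5:12
  c17: CDB Add1=-14  regs: r0:-14,r1:5,r2:-2,r3:2,r4:12,r5:12

STATUS = VALUE 12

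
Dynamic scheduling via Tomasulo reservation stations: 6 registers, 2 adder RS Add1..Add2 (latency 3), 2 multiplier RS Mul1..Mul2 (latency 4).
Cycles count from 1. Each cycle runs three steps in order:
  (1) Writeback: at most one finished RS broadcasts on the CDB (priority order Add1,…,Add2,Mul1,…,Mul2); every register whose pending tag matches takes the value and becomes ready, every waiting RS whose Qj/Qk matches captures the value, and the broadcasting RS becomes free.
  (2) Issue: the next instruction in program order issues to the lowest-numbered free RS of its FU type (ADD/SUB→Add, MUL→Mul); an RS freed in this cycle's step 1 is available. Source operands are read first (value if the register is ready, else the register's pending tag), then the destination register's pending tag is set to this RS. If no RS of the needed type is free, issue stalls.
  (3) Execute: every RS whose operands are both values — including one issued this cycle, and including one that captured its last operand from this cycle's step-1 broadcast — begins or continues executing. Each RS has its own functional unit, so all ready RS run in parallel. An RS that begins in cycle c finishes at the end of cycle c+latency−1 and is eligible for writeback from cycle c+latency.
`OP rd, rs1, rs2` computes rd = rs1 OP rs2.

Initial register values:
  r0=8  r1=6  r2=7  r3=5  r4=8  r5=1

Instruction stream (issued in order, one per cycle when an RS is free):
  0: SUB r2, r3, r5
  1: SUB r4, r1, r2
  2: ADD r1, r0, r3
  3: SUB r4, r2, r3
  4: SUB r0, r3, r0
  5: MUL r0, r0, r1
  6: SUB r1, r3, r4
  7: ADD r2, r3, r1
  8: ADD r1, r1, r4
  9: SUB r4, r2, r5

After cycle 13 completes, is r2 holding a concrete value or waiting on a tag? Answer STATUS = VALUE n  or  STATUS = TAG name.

  c1: issue SUB r2<-Add1  regs: r0:8,r1:6,r2:Add1,r3:5,r4:8,r5:1
  c2: issue SUB r4<-Add2  regs: r0:8,r1:6,r2:Add1,r3:5,r4:Add2,r5:1
  c3: stall  regs: r0:8,r1:6,r2:Add1,r3:5,r4:Add2,r5:1
  c4: CDB Add1=4; issue ADD r1<-Add1  regs: r0:8,r1:Add1,r2:4,r3:5,r4:Add2,r5:1
  c5: stall  regs: r0:8,r1:Add1,r2:4,r3:5,r4:Add2,r5:1
  c6: stall  regs: r0:8,r1:Add1,r2:4,r3:5,r4:Add2,r5:1
  c7: CDB Add1=13; issue SUB r4<-Add1  regs: r0:8,r1:13,r2:4,r3:5,r4:Add1,r5:1
  c8: CDB Add2=2; issue SUB r0<-Add2  regs: r0:Add2,r1:13,r2:4,r3:5,r4:Add1,r5:1
  c9: issue MUL r0<-Mul1  regs: r0:Mul1,r1:13,r2:4,r3:5,r4:Add1,r5:1
  c10: CDB Add1=-1; issue SUB r1<-Add1  regs: r0:Mul1,r1:Add1,r2:4,r3:5,r4:-1,r5:1
  c11: CDB Add2=-3; issue ADD r2<-Add2  regs: r0:Mul1,r1:Add1,r2:Add2,r3:5,r4:-1,r5:1
  c12: stall  regs: r0:Mul1,r1:Add1,r2:Add2,r3:5,r4:-1,r5:1
  c13: CDB Add1=6; issue ADD r1<-Add1  regs: r0:Mul1,r1:Add1,r2:Add2,r3:5,r4:-1,r5:1

STATUS = TAG Add2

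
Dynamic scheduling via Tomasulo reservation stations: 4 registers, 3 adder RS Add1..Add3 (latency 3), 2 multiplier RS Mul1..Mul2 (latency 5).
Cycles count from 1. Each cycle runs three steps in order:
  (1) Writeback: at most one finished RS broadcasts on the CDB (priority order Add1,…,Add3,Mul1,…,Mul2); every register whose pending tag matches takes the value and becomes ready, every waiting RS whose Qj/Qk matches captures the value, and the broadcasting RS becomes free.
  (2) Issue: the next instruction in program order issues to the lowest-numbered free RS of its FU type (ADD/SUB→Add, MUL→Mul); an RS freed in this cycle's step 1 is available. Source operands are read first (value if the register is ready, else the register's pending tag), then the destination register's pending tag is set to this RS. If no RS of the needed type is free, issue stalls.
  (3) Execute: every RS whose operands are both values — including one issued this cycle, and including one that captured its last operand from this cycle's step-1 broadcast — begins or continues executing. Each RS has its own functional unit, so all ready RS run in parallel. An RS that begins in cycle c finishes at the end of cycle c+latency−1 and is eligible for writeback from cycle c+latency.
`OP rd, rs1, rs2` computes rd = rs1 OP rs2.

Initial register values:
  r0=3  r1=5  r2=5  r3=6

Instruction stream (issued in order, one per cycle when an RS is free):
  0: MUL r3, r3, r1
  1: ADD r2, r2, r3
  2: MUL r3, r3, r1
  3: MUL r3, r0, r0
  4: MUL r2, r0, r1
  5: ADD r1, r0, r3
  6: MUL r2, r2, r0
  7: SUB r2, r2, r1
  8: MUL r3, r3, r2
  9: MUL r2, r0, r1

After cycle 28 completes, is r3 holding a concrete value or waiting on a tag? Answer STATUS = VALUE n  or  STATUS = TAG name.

STATUS = TAG Mul1

  c1: issue MUL r3<-Mul1  regs: r0:3,r1:5,r2:5,r3:Mul1
  c2: issue ADD r2<-Add1  regs: r0:3,r1:5,r2:Add1,r3:Mul1
  c3: issue MUL r3<-Mul2  regs: r0:3,r1:5,r2:Add1,r3:Mul2
  c4: stall  regs: r0:3,r1:5,r2:Add1,r3:Mul2
  c5: stall  regs: r0:3,r1:5,r2:Add1,r3:Mul2
  c6: CDB Mul1=30; issue MUL r3<-Mul1  regs: r0:3,r1:5,r2:Add1,r3:Mul1
  c7: stall  regs: r0:3,r1:5,r2:Add1,r3:Mul1
  c8: stall  regs: r0:3,r1:5,r2:Add1,r3:Mul1
  c9: CDB Add1=35; stall  regs: r0:3,r1:5,r2:35,r3:Mul1
  c10: stall  regs: r0:3,r1:5,r2:35,r3:Mul1
  c11: CDB Mul1=9; issue MUL r2<-Mul1  regs: r0:3,r1:5,r2:Mul1,r3:9
  c12: CDB Mul2=150; issue ADD r1<-Add1  regs: r0:3,r1:Add1,r2:Mul1,r3:9
  c13: issue MUL r2<-Mul2  regs: r0:3,r1:Add1,r2:Mul2,r3:9
  c14: issue SUB r2<-Add2  regs: r0:3,r1:Add1,r2:Add2,r3:9
  c15: CDB Add1=12; stall  regs: r0:3,r1:12,r2:Add2,r3:9
  c16: CDB Mul1=15; issue MUL r3<-Mul1  regs: r0:3,r1:12,r2:Add2,r3:Mul1
  c17: stall  regs: r0:3,r1:12,r2:Add2,r3:Mul1
  c18: stall  regs: r0:3,r1:12,r2:Add2,r3:Mul1
  c19: stall  regs: r0:3,r1:12,r2:Add2,r3:Mul1
  c20: stall  regs: r0:3,r1:12,r2:Add2,r3:Mul1
  c21: CDB Mul2=45; issue MUL r2<-Mul2  regs: r0:3,r1:12,r2:Mul2,r3:Mul1
  c22: -  regs: r0:3,r1:12,r2:Mul2,r3:Mul1
  c23: -  regs: r0:3,r1:12,r2:Mul2,r3:Mul1
  c24: CDB Add2=33  regs: r0:3,r1:12,r2:Mul2,r3:Mul1
  c25: -  regs: r0:3,r1:12,r2:Mul2,r3:Mul1
  c26: CDB Mul2=36  regs: r0:3,r1:12,r2:36,r3:Mul1
  c27: -  regs: r0:3,r1:12,r2:36,r3:Mul1
  c28: -  regs: r0:3,r1:12,r2:36,r3:Mul1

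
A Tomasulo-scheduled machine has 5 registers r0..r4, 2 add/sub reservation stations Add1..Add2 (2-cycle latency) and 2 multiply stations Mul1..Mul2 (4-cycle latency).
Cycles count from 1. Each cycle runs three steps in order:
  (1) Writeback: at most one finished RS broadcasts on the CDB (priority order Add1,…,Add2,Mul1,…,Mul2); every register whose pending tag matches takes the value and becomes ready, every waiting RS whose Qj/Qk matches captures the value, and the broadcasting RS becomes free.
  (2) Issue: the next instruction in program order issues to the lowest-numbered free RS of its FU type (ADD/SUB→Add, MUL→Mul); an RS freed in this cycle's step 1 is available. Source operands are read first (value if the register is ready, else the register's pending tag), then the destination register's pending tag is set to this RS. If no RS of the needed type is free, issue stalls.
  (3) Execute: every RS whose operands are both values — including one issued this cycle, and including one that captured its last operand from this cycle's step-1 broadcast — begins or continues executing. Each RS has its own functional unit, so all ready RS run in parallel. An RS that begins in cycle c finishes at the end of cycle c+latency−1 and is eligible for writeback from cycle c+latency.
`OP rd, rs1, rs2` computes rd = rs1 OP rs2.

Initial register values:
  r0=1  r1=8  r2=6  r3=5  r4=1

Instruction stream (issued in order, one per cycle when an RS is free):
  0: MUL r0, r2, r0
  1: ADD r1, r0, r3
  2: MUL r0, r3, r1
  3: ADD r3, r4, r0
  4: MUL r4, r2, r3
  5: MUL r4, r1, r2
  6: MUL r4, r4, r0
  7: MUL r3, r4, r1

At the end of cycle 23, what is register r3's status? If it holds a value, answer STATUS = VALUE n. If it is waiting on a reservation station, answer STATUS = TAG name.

  c1: issue MUL r0<-Mul1  regs: r0:Mul1,r1:8,r2:6,r3:5,r4:1
  c2: issue ADD r1<-Add1  regs: r0:Mul1,r1:Add1,r2:6,r3:5,r4:1
  c3: issue MUL r0<-Mul2  regs: r0:Mul2,r1:Add1,r2:6,r3:5,r4:1
  c4: issue ADD r3<-Add2  regs: r0:Mul2,r1:Add1,r2:6,r3:Add2,r4:1
  c5: CDB Mul1=6; issue MUL r4<-Mul1  regs: r0:Mul2,r1:Add1,r2:6,r3:Add2,r4:Mul1
  c6: stall  regs: r0:Mul2,r1:Add1,r2:6,r3:Add2,r4:Mul1
  c7: CDB Add1=11; stall  regs: r0:Mul2,r1:11,r2:6,r3:Add2,r4:Mul1
  c8: stall  regs: r0:Mul2,r1:11,r2:6,r3:Add2,r4:Mul1
  c9: stall  regs: r0:Mul2,r1:11,r2:6,r3:Add2,r4:Mul1
  c10: stall  regs: r0:Mul2,r1:11,r2:6,r3:Add2,r4:Mul1
  c11: CDB Mul2=55; issue MUL r4<-Mul2  regs: r0:55,r1:11,r2:6,r3:Add2,r4:Mul2
  c12: stall  regs: r0:55,r1:11,r2:6,r3:Add2,r4:Mul2
  c13: CDB Add2=56; stall  regs: r0:55,r1:11,r2:6,r3:56,r4:Mul2
  c14: stall  regs: r0:55,r1:11,r2:6,r3:56,r4:Mul2
  c15: CDB Mul2=66; issue MUL r4<-Mul2  regs: r0:55,r1:11,r2:6,r3:56,r4:Mul2
  c16: stall  regs: r0:55,r1:11,r2:6,r3:56,r4:Mul2
  c17: CDB Mul1=336; issue MUL r3<-Mul1  regs: r0:55,r1:11,r2:6,r3:Mul1,r4:Mul2
  c18: -  regs: r0:55,r1:11,r2:6,r3:Mul1,r4:Mul2
  c19: CDB Mul2=3630  regs: r0:55,r1:11,r2:6,r3:Mul1,r4:3630
  c20: -  regs: r0:55,r1:11,r2:6,r3:Mul1,r4:3630
  c21: -  regs: r0:55,r1:11,r2:6,r3:Mul1,r4:3630
  c22: -  regs: r0:55,r1:11,r2:6,r3:Mul1,r4:3630
  c23: CDB Mul1=39930  regs: r0:55,r1:11,r2:6,r3:39930,r4:3630

STATUS = VALUE 39930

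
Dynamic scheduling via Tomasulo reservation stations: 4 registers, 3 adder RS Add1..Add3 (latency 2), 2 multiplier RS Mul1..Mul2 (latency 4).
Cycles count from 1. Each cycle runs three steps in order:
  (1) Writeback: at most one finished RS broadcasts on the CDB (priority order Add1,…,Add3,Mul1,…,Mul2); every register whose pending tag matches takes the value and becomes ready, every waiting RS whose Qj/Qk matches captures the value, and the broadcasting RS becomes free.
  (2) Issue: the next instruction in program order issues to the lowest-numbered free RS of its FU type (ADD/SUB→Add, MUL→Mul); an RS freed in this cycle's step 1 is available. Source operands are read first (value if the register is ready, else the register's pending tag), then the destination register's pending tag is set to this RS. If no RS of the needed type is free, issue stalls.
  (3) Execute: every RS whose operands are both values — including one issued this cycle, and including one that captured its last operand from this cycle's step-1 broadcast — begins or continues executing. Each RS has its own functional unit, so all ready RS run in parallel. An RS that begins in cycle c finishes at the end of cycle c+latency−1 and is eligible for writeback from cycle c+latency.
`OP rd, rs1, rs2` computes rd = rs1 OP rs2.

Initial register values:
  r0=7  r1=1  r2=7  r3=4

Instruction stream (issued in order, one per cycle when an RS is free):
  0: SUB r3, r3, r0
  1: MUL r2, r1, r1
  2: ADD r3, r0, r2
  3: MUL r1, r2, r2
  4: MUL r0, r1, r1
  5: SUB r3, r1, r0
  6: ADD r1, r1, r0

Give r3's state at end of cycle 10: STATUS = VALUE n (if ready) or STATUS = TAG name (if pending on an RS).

STATUS = TAG Add2

c1: issue SUB r3<-Add1 | r0:7,r1:1,r2:7,r3:Add1
c2: issue MUL r2<-Mul1 | r0:7,r1:1,r2:Mul1,r3:Add1
c3: CDB Add1=-3; issue ADD r3<-Add1 | r0:7,r1:1,r2:Mul1,r3:Add1
c4: issue MUL r1<-Mul2 | r0:7,r1:Mul2,r2:Mul1,r3:Add1
c5: stall | r0:7,r1:Mul2,r2:Mul1,r3:Add1
c6: CDB Mul1=1; issue MUL r0<-Mul1 | r0:Mul1,r1:Mul2,r2:1,r3:Add1
c7: issue SUB r3<-Add2 | r0:Mul1,r1:Mul2,r2:1,r3:Add2
c8: CDB Add1=8; issue ADD r1<-Add1 | r0:Mul1,r1:Add1,r2:1,r3:Add2
c9: - | r0:Mul1,r1:Add1,r2:1,r3:Add2
c10: CDB Mul2=1 | r0:Mul1,r1:Add1,r2:1,r3:Add2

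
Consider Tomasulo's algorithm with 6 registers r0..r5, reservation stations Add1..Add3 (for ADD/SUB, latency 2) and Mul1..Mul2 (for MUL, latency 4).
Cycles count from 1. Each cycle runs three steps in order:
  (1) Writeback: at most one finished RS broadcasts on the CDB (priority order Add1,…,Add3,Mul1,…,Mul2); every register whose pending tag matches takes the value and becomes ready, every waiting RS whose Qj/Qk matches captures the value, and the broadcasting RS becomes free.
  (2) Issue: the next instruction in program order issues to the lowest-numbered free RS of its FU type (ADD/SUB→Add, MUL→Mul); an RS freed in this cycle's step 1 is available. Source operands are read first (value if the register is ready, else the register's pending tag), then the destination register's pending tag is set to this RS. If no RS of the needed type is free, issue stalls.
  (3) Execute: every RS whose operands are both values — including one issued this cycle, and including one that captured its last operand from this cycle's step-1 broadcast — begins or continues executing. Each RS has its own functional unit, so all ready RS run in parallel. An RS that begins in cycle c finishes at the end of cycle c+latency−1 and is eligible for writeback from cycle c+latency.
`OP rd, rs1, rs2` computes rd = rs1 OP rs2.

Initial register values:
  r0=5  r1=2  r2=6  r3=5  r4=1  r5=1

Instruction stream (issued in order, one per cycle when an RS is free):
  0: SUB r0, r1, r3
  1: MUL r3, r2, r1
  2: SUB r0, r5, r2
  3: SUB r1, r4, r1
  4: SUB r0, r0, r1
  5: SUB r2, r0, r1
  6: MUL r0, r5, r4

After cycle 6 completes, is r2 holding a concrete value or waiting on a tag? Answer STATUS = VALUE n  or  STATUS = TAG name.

  c1: issue SUB r0<-Add1  regs: r0:Add1,r1:2,r2:6,r3:5,r4:1,r5:1
  c2: issue MUL r3<-Mul1  regs: r0:Add1,r1:2,r2:6,r3:Mul1,r4:1,r5:1
  c3: CDB Add1=-3; issue SUB r0<-Add1  regs: r0:Add1,r1:2,r2:6,r3:Mul1,r4:1,r5:1
  c4: issue SUB r1<-Add2  regs: r0:Add1,r1:Add2,r2:6,r3:Mul1,r4:1,r5:1
  c5: CDB Add1=-5; issue SUB r0<-Add1  regs: r0:Add1,r1:Add2,r2:6,r3:Mul1,r4:1,r5:1
  c6: CDB Add2=-1; issue SUB r2<-Add2  regs: r0:Add1,r1:-1,r2:Add2,r3:Mul1,r4:1,r5:1

STATUS = TAG Add2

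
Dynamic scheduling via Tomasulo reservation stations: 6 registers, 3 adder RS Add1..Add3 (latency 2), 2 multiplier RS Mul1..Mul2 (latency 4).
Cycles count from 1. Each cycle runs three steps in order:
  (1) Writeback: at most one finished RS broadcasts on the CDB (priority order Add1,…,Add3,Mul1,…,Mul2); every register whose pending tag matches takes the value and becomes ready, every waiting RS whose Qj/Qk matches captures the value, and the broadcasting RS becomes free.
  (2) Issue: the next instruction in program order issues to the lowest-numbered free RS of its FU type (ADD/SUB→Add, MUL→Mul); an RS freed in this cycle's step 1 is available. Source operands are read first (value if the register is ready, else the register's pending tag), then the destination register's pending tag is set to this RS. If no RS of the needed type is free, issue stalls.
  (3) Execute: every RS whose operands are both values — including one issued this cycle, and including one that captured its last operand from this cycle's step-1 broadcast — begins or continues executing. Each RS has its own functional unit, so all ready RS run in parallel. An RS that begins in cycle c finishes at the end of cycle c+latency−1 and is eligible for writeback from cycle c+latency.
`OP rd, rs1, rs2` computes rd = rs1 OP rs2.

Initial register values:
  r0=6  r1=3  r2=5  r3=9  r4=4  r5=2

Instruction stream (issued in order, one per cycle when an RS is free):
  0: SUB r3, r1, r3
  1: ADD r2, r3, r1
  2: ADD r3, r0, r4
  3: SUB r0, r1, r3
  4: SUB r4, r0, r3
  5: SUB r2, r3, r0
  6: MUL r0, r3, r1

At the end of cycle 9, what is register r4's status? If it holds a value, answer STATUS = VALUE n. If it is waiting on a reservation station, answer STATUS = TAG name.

STATUS = VALUE -17

c1: issue SUB r3<-Add1 | r0:6,r1:3,r2:5,r3:Add1,r4:4,r5:2
c2: issue ADD r2<-Add2 | r0:6,r1:3,r2:Add2,r3:Add1,r4:4,r5:2
c3: CDB Add1=-6; issue ADD r3<-Add1 | r0:6,r1:3,r2:Add2,r3:Add1,r4:4,r5:2
c4: issue SUB r0<-Add3 | r0:Add3,r1:3,r2:Add2,r3:Add1,r4:4,r5:2
c5: CDB Add1=10; issue SUB r4<-Add1 | r0:Add3,r1:3,r2:Add2,r3:10,r4:Add1,r5:2
c6: CDB Add2=-3; issue SUB r2<-Add2 | r0:Add3,r1:3,r2:Add2,r3:10,r4:Add1,r5:2
c7: CDB Add3=-7; issue MUL r0<-Mul1 | r0:Mul1,r1:3,r2:Add2,r3:10,r4:Add1,r5:2
c8: - | r0:Mul1,r1:3,r2:Add2,r3:10,r4:Add1,r5:2
c9: CDB Add1=-17 | r0:Mul1,r1:3,r2:Add2,r3:10,r4:-17,r5:2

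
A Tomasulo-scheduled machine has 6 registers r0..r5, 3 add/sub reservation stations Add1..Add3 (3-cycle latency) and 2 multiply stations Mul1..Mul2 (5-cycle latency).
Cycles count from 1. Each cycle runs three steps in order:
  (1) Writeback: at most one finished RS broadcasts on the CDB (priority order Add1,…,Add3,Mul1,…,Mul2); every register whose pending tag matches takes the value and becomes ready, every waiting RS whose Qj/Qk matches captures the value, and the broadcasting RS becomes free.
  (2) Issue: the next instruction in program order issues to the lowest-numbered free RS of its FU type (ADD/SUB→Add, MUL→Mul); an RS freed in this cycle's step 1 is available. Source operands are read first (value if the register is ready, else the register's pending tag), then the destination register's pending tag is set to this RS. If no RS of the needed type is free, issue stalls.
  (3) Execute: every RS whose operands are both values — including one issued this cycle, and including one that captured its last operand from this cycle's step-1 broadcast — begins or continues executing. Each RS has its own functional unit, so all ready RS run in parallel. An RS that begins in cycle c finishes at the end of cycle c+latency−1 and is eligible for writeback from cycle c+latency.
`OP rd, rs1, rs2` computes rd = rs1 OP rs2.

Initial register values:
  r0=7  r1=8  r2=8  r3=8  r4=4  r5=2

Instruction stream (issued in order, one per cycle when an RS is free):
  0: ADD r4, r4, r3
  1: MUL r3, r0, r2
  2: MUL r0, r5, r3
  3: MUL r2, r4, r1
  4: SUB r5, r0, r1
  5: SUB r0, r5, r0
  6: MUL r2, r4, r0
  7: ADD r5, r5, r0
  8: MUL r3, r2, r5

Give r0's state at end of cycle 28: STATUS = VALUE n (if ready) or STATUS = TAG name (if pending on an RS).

STATUS = VALUE -8

c1: issue ADD r4<-Add1 | r0:7,r1:8,r2:8,r3:8,r4:Add1,r5:2
c2: issue MUL r3<-Mul1 | r0:7,r1:8,r2:8,r3:Mul1,r4:Add1,r5:2
c3: issue MUL r0<-Mul2 | r0:Mul2,r1:8,r2:8,r3:Mul1,r4:Add1,r5:2
c4: CDB Add1=12; stall | r0:Mul2,r1:8,r2:8,r3:Mul1,r4:12,r5:2
c5: stall | r0:Mul2,r1:8,r2:8,r3:Mul1,r4:12,r5:2
c6: stall | r0:Mul2,r1:8,r2:8,r3:Mul1,r4:12,r5:2
c7: CDB Mul1=56; issue MUL r2<-Mul1 | r0:Mul2,r1:8,r2:Mul1,r3:56,r4:12,r5:2
c8: issue SUB r5<-Add1 | r0:Mul2,r1:8,r2:Mul1,r3:56,r4:12,r5:Add1
c9: issue SUB r0<-Add2 | r0:Add2,r1:8,r2:Mul1,r3:56,r4:12,r5:Add1
c10: stall | r0:Add2,r1:8,r2:Mul1,r3:56,r4:12,r5:Add1
c11: stall | r0:Add2,r1:8,r2:Mul1,r3:56,r4:12,r5:Add1
c12: CDB Mul1=96; issue MUL r2<-Mul1 | r0:Add2,r1:8,r2:Mul1,r3:56,r4:12,r5:Add1
c13: CDB Mul2=112; issue ADD r5<-Add3 | r0:Add2,r1:8,r2:Mul1,r3:56,r4:12,r5:Add3
c14: issue MUL r3<-Mul2 | r0:Add2,r1:8,r2:Mul1,r3:Mul2,r4:12,r5:Add3
c15: - | r0:Add2,r1:8,r2:Mul1,r3:Mul2,r4:12,r5:Add3
c16: CDB Add1=104 | r0:Add2,r1:8,r2:Mul1,r3:Mul2,r4:12,r5:Add3
c17: - | r0:Add2,r1:8,r2:Mul1,r3:Mul2,r4:12,r5:Add3
c18: - | r0:Add2,r1:8,r2:Mul1,r3:Mul2,r4:12,r5:Add3
c19: CDB Add2=-8 | r0:-8,r1:8,r2:Mul1,r3:Mul2,r4:12,r5:Add3
c20: - | r0:-8,r1:8,r2:Mul1,r3:Mul2,r4:12,r5:Add3
c21: - | r0:-8,r1:8,r2:Mul1,r3:Mul2,r4:12,r5:Add3
c22: CDB Add3=96 | r0:-8,r1:8,r2:Mul1,r3:Mul2,r4:12,r5:96
c23: - | r0:-8,r1:8,r2:Mul1,r3:Mul2,r4:12,r5:96
c24: CDB Mul1=-96 | r0:-8,r1:8,r2:-96,r3:Mul2,r4:12,r5:96
c25: - | r0:-8,r1:8,r2:-96,r3:Mul2,r4:12,r5:96
c26: - | r0:-8,r1:8,r2:-96,r3:Mul2,r4:12,r5:96
c27: - | r0:-8,r1:8,r2:-96,r3:Mul2,r4:12,r5:96
c28: - | r0:-8,r1:8,r2:-96,r3:Mul2,r4:12,r5:96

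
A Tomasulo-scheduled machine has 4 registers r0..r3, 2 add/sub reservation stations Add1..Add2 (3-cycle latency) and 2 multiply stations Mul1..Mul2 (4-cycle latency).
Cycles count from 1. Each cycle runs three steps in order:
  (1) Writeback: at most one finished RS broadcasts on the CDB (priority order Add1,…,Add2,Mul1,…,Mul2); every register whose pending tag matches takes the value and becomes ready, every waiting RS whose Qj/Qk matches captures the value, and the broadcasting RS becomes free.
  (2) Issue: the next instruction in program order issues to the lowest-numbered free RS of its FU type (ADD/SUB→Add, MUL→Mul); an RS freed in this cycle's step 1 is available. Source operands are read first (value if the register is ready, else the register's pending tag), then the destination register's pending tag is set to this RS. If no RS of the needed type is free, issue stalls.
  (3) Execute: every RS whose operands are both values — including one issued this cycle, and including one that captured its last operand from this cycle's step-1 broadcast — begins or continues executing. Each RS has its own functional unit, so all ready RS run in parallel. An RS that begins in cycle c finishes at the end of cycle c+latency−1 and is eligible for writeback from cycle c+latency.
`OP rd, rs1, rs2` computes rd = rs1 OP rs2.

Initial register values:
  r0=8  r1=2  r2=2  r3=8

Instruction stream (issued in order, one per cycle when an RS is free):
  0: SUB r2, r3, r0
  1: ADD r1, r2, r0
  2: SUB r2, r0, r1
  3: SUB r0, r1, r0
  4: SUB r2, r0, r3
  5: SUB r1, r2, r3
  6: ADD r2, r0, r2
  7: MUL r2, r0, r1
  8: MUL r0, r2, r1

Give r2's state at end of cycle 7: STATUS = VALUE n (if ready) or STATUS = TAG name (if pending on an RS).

  c1: issue SUB r2<-Add1  regs: r0:8,r1:2,r2:Add1,r3:8
  c2: issue ADD r1<-Add2  regs: r0:8,r1:Add2,r2:Add1,r3:8
  c3: stall  regs: r0:8,r1:Add2,r2:Add1,r3:8
  c4: CDB Add1=0; issue SUB r2<-Add1  regs: r0:8,r1:Add2,r2:Add1,r3:8
  c5: stall  regs: r0:8,r1:Add2,r2:Add1,r3:8
  c6: stall  regs: r0:8,r1:Add2,r2:Add1,r3:8
  c7: CDB Add2=8; issue SUB r0<-Add2  regs: r0:Add2,r1:8,r2:Add1,r3:8

STATUS = TAG Add1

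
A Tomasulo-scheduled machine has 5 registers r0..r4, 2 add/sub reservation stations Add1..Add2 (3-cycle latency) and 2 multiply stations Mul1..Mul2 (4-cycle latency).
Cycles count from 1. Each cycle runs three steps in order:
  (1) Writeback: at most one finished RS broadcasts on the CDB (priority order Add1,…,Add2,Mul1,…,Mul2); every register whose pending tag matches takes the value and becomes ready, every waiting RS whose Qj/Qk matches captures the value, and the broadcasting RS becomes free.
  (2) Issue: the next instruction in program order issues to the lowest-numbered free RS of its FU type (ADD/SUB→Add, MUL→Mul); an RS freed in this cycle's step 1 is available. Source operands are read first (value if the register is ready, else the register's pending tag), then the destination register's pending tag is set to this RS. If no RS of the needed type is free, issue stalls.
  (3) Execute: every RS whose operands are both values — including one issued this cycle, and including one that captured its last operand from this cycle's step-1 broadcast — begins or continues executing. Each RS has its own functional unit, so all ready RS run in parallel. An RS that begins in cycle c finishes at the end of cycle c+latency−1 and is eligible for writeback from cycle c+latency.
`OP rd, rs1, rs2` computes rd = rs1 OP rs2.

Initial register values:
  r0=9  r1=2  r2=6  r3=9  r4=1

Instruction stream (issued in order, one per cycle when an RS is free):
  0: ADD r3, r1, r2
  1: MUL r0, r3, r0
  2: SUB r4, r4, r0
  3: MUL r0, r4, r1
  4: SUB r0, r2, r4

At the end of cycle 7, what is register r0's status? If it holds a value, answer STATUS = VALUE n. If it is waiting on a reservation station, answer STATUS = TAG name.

cycle 1: issue ADD r3<-Add1 // r0:9,r1:2,r2:6,r3:Add1,r4:1
cycle 2: issue MUL r0<-Mul1 // r0:Mul1,r1:2,r2:6,r3:Add1,r4:1
cycle 3: issue SUB r4<-Add2 // r0:Mul1,r1:2,r2:6,r3:Add1,r4:Add2
cycle 4: CDB Add1=8; issue MUL r0<-Mul2 // r0:Mul2,r1:2,r2:6,r3:8,r4:Add2
cycle 5: issue SUB r0<-Add1 // r0:Add1,r1:2,r2:6,r3:8,r4:Add2
cycle 6: - // r0:Add1,r1:2,r2:6,r3:8,r4:Add2
cycle 7: - // r0:Add1,r1:2,r2:6,r3:8,r4:Add2

STATUS = TAG Add1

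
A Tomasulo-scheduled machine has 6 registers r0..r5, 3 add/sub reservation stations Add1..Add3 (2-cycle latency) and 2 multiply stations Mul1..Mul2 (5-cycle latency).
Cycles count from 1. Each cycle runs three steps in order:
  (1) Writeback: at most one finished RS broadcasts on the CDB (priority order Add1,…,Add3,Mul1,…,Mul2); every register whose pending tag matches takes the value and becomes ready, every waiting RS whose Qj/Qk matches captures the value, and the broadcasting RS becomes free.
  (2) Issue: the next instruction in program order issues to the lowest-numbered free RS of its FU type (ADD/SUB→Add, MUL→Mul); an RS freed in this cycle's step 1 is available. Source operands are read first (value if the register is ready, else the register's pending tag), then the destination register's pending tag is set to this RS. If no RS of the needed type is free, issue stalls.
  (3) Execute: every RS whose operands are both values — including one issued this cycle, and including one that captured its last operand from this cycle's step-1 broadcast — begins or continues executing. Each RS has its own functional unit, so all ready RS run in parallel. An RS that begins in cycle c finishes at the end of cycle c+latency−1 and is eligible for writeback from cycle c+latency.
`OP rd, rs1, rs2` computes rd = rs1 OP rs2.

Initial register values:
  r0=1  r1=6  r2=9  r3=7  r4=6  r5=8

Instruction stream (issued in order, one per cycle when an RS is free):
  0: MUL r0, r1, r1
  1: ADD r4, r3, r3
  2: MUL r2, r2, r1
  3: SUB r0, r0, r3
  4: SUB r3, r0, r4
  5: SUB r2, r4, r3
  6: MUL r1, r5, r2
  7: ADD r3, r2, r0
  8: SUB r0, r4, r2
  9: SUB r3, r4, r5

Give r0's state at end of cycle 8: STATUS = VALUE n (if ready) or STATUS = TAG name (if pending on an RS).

STATUS = VALUE 29

  c1: issue MUL r0<-Mul1  regs: r0:Mul1,r1:6,r2:9,r3:7,r4:6,r5:8
  c2: issue ADD r4<-Add1  regs: r0:Mul1,r1:6,r2:9,r3:7,r4:Add1,r5:8
  c3: issue MUL r2<-Mul2  regs: r0:Mul1,r1:6,r2:Mul2,r3:7,r4:Add1,r5:8
  c4: CDB Add1=14; issue SUB r0<-Add1  regs: r0:Add1,r1:6,r2:Mul2,r3:7,r4:14,r5:8
  c5: issue SUB r3<-Add2  regs: r0:Add1,r1:6,r2:Mul2,r3:Add2,r4:14,r5:8
  c6: CDB Mul1=36; issue SUB r2<-Add3  regs: r0:Add1,r1:6,r2:Add3,r3:Add2,r4:14,r5:8
  c7: issue MUL r1<-Mul1  regs: r0:Add1,r1:Mul1,r2:Add3,r3:Add2,r4:14,r5:8
  c8: CDB Add1=29; issue ADD r3<-Add1  regs: r0:29,r1:Mul1,r2:Add3,r3:Add1,r4:14,r5:8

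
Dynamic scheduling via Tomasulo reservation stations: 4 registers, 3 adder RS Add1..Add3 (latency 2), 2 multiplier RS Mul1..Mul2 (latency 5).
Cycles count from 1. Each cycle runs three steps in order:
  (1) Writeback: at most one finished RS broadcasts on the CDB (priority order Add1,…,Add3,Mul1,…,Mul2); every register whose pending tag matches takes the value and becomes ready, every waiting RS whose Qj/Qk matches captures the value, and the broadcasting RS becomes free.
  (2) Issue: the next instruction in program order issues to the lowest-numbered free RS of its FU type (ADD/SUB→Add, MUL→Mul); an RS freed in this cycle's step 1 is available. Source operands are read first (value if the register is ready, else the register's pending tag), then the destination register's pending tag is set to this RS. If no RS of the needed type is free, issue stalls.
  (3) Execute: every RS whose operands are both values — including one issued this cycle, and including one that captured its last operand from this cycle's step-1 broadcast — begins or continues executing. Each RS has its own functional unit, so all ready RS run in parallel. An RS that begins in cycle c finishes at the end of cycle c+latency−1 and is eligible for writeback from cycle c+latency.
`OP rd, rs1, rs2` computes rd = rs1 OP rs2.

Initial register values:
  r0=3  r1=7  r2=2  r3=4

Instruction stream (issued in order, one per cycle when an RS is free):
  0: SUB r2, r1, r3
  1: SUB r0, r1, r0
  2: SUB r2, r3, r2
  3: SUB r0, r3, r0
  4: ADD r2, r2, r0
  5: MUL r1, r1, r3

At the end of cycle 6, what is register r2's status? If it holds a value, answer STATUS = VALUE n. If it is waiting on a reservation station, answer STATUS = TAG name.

c1: issue SUB r2<-Add1 | r0:3,r1:7,r2:Add1,r3:4
c2: issue SUB r0<-Add2 | r0:Add2,r1:7,r2:Add1,r3:4
c3: CDB Add1=3; issue SUB r2<-Add1 | r0:Add2,r1:7,r2:Add1,r3:4
c4: CDB Add2=4; issue SUB r0<-Add2 | r0:Add2,r1:7,r2:Add1,r3:4
c5: CDB Add1=1; issue ADD r2<-Add1 | r0:Add2,r1:7,r2:Add1,r3:4
c6: CDB Add2=0; issue MUL r1<-Mul1 | r0:0,r1:Mul1,r2:Add1,r3:4

STATUS = TAG Add1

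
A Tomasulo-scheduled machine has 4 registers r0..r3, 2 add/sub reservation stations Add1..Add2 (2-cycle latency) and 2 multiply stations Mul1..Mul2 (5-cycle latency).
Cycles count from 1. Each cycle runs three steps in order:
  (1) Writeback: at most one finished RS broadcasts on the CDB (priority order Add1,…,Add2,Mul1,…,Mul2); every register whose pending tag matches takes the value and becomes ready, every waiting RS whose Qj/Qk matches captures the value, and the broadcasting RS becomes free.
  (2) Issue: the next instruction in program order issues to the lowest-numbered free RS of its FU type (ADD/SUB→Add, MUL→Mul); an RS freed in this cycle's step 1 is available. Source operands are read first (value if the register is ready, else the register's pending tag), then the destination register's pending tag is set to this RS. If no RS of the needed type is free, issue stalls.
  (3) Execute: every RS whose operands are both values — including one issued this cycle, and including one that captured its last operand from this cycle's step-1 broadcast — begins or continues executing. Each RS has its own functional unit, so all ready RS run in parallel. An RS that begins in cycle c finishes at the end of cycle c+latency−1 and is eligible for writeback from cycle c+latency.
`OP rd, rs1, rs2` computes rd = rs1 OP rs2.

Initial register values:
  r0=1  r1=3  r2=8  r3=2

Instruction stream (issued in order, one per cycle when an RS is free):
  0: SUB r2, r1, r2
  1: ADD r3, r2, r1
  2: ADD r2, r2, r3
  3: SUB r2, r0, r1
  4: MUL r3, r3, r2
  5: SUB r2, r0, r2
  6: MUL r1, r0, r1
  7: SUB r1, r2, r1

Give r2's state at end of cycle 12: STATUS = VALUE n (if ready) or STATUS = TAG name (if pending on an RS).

  c1: issue SUB r2<-Add1  regs: r0:1,r1:3,r2:Add1,r3:2
  c2: issue ADD r3<-Add2  regs: r0:1,r1:3,r2:Add1,r3:Add2
  c3: CDB Add1=-5; issue ADD r2<-Add1  regs: r0:1,r1:3,r2:Add1,r3:Add2
  c4: stall  regs: r0:1,r1:3,r2:Add1,r3:Add2
  c5: CDB Add2=-2; issue SUB r2<-Add2  regs: r0:1,r1:3,r2:Add2,r3:-2
  c6: issue MUL r3<-Mul1  regs: r0:1,r1:3,r2:Add2,r3:Mul1
  c7: CDB Add1=-7; issue SUB r2<-Add1  regs: r0:1,r1:3,r2:Add1,r3:Mul1
  c8: CDB Add2=-2; issue MUL r1<-Mul2  regs: r0:1,r1:Mul2,r2:Add1,r3:Mul1
  c9: issue SUB r1<-Add2  regs: r0:1,r1:Add2,r2:Add1,r3:Mul1
  c10: CDB Add1=3  regs: r0:1,r1:Add2,r2:3,r3:Mul1
  c11: -  regs: r0:1,r1:Add2,r2:3,r3:Mul1
  c12: -  regs: r0:1,r1:Add2,r2:3,r3:Mul1

STATUS = VALUE 3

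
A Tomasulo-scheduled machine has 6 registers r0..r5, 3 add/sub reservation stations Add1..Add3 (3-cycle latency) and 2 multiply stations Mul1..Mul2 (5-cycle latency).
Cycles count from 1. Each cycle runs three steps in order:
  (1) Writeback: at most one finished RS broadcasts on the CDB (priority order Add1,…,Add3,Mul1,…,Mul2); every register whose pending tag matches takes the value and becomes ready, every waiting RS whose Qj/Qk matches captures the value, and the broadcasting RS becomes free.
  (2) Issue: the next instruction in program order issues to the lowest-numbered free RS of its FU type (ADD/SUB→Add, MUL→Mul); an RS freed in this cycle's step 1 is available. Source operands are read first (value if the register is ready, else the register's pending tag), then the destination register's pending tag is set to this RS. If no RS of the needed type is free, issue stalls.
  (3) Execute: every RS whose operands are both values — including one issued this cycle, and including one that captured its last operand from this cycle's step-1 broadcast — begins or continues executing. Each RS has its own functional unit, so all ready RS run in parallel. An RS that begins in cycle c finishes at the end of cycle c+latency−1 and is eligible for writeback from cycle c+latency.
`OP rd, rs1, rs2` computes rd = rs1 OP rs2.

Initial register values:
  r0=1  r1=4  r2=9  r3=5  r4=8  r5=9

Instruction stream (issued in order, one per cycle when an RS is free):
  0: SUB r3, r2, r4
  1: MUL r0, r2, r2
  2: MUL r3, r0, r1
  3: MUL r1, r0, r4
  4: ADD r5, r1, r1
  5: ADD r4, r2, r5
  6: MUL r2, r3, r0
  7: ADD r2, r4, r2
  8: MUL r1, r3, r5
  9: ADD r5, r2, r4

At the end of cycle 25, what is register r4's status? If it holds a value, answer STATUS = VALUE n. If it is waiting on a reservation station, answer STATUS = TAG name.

c1: issue SUB r3<-Add1 | r0:1,r1:4,r2:9,r3:Add1,r4:8,r5:9
c2: issue MUL r0<-Mul1 | r0:Mul1,r1:4,r2:9,r3:Add1,r4:8,r5:9
c3: issue MUL r3<-Mul2 | r0:Mul1,r1:4,r2:9,r3:Mul2,r4:8,r5:9
c4: CDB Add1=1; stall | r0:Mul1,r1:4,r2:9,r3:Mul2,r4:8,r5:9
c5: stall | r0:Mul1,r1:4,r2:9,r3:Mul2,r4:8,r5:9
c6: stall | r0:Mul1,r1:4,r2:9,r3:Mul2,r4:8,r5:9
c7: CDB Mul1=81; issue MUL r1<-Mul1 | r0:81,r1:Mul1,r2:9,r3:Mul2,r4:8,r5:9
c8: issue ADD r5<-Add1 | r0:81,r1:Mul1,r2:9,r3:Mul2,r4:8,r5:Add1
c9: issue ADD r4<-Add2 | r0:81,r1:Mul1,r2:9,r3:Mul2,r4:Add2,r5:Add1
c10: stall | r0:81,r1:Mul1,r2:9,r3:Mul2,r4:Add2,r5:Add1
c11: stall | r0:81,r1:Mul1,r2:9,r3:Mul2,r4:Add2,r5:Add1
c12: CDB Mul1=648; issue MUL r2<-Mul1 | r0:81,r1:648,r2:Mul1,r3:Mul2,r4:Add2,r5:Add1
c13: CDB Mul2=324; issue ADD r2<-Add3 | r0:81,r1:648,r2:Add3,r3:324,r4:Add2,r5:Add1
c14: issue MUL r1<-Mul2 | r0:81,r1:Mul2,r2:Add3,r3:324,r4:Add2,r5:Add1
c15: CDB Add1=1296; issue ADD r5<-Add1 | r0:81,r1:Mul2,r2:Add3,r3:324,r4:Add2,r5:Add1
c16: - | r0:81,r1:Mul2,r2:Add3,r3:324,r4:Add2,r5:Add1
c17: - | r0:81,r1:Mul2,r2:Add3,r3:324,r4:Add2,r5:Add1
c18: CDB Add2=1305 | r0:81,r1:Mul2,r2:Add3,r3:324,r4:1305,r5:Add1
c19: CDB Mul1=26244 | r0:81,r1:Mul2,r2:Add3,r3:324,r4:1305,r5:Add1
c20: CDB Mul2=419904 | r0:81,r1:419904,r2:Add3,r3:324,r4:1305,r5:Add1
c21: - | r0:81,r1:419904,r2:Add3,r3:324,r4:1305,r5:Add1
c22: CDB Add3=27549 | r0:81,r1:419904,r2:27549,r3:324,r4:1305,r5:Add1
c23: - | r0:81,r1:419904,r2:27549,r3:324,r4:1305,r5:Add1
c24: - | r0:81,r1:419904,r2:27549,r3:324,r4:1305,r5:Add1
c25: CDB Add1=28854 | r0:81,r1:419904,r2:27549,r3:324,r4:1305,r5:28854

STATUS = VALUE 1305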